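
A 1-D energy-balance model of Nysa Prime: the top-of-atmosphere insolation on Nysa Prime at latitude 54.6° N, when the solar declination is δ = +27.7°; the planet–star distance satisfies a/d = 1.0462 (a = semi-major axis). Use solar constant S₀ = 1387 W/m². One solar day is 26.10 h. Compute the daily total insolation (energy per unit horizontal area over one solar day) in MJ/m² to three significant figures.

57.0 MJ/m²

cos H₀ = −tan(+54.6°) tan(+27.700°) = -0.7388, H₀ = 2.4020 rad.
Bracket: H₀ sin φ sin δ + cos φ cos δ sin H₀ = 2.4020×0.81513×0.46484 + 0.57928×0.88539×0.67396 = 0.910130 + 0.345666 = 1.255796.
Inverse-square distance factor (a/d)² = 1.0462² = 1.094534.
Q̄ = (S₀/π) × 1.094534 × [bracket] = (1387/π) × 1.094534 × 1.255796 = 606.84 W/m².
Daily total = Q̄ × 26.10 h × 3600 s/h = 606.84 × 26.10 × 3600 / 10⁶ = 57.02 MJ/m².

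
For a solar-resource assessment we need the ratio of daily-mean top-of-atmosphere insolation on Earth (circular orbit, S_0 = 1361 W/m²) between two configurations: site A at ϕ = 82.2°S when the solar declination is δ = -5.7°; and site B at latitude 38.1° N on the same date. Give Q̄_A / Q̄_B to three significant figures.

Q̄_A / Q̄_B ≈ 0.475

— Configuration A (ϕ=-82.2°):
cos h₀ = −tan(-82.2°) tan(-5.700°) = -0.7287, h₀ = 2.3872 rad.
Bracket: h₀ sin ϕ sin δ + cos ϕ cos δ sin h₀ = 2.3872×-0.99075×-0.09932 + 0.13572×0.99506×0.68488 = 0.234904 + 0.092493 = 0.327397.
Q̄ = (S_0/π) × [bracket] = (1361/π) × 0.327397 = 141.83 W/m².
— Configuration B (ϕ=+38.1°):
cos h₀ = −tan(+38.1°) tan(-5.700°) = 0.0783, h₀ = 1.4925 rad.
Bracket: h₀ sin ϕ sin δ + cos ϕ cos δ sin h₀ = 1.4925×0.61704×-0.09932 + 0.78694×0.99506×0.99693 = -0.091467 + 0.780649 = 0.689182.
Q̄ = (S_0/π) × [bracket] = (1361/π) × 0.689182 = 298.57 W/m².
Ratio Q̄_A / Q̄_B = 141.83 / 298.57 = 0.4750.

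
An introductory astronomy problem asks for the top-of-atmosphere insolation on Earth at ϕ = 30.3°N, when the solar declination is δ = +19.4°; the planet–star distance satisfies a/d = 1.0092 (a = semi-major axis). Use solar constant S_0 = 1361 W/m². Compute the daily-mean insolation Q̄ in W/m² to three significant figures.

cos h₀ = −tan(+30.3°) tan(+19.400°) = -0.2058, h₀ = 1.7781 rad.
Bracket: h₀ sin ϕ sin δ + cos ϕ cos δ sin h₀ = 1.7781×0.50453×0.33216 + 0.86340×0.94322×0.97860 = 0.297982 + 0.796948 = 1.094930.
Inverse-square distance factor (a/d)² = 1.0092² = 1.018485.
Q̄ = (S_0/π) × 1.018485 × [bracket] = (1361/π) × 1.018485 × 1.094930 = 483.1 W/m².

Q̄ ≈ 483 W/m²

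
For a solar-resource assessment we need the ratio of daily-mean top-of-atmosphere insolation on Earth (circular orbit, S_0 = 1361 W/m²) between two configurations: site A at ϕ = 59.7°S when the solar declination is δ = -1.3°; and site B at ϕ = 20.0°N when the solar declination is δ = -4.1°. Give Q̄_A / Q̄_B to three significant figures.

Q̄_A / Q̄_B ≈ 0.596

— Configuration A (ϕ=-59.7°):
cos h₀ = −tan(-59.7°) tan(-1.300°) = -0.0388, h₀ = 1.6096 rad.
Bracket: h₀ sin ϕ sin δ + cos ϕ cos δ sin h₀ = 1.6096×-0.86340×-0.02269 + 0.50453×0.99974×0.99925 = 0.031533 + 0.504021 = 0.535554.
Q̄ = (S_0/π) × [bracket] = (1361/π) × 0.535554 = 232.01 W/m².
— Configuration B (ϕ=+20.0°):
cos h₀ = −tan(+20.0°) tan(-4.100°) = 0.0261, h₀ = 1.5447 rad.
Bracket: h₀ sin ϕ sin δ + cos ϕ cos δ sin h₀ = 1.5447×0.34202×-0.07150 + 0.93969×0.99744×0.99966 = -0.037775 + 0.936966 = 0.899191.
Q̄ = (S_0/π) × [bracket] = (1361/π) × 0.899191 = 389.55 W/m².
Ratio Q̄_A / Q̄_B = 232.01 / 389.55 = 0.5956.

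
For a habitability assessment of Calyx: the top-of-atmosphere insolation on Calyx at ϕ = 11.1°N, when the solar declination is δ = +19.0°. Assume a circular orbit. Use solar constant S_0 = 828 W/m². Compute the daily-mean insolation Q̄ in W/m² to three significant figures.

Q̄ ≈ 271 W/m²

cos h₀ = −tan(+11.1°) tan(+19.000°) = -0.0676, h₀ = 1.6384 rad.
Bracket: h₀ sin ϕ sin δ + cos ϕ cos δ sin h₀ = 1.6384×0.19252×0.32557 + 0.98129×0.94552×0.99772 = 0.102693 + 0.925714 = 1.028407.
Q̄ = (S_0/π) × [bracket] = (828/π) × 1.028407 = 271.0 W/m².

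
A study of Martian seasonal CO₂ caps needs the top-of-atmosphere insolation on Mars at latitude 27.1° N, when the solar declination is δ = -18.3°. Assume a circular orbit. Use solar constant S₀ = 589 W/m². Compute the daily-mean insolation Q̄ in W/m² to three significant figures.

Q̄ ≈ 119 W/m²

cos H₀ = −tan(+27.1°) tan(-18.300°) = 0.1692, H₀ = 1.4007 rad.
Bracket: H₀ sin φ sin δ + cos φ cos δ sin H₀ = 1.4007×0.45554×-0.31399 + 0.89021×0.94943×0.98558 = -0.200349 + 0.833004 = 0.632655.
Q̄ = (S₀/π) × [bracket] = (589/π) × 0.632655 = 118.6 W/m².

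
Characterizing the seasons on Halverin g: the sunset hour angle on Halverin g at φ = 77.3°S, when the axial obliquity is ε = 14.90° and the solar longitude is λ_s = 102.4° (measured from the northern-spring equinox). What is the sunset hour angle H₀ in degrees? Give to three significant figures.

H₀ = 0.00°

Solar declination: sin δ = sin ε · sin λ_s = sin 14.90° × sin 102.4° = 0.25113, so δ = +14.545°.
cos H₀ = −tan φ · tan δ = 1.1513 ≥ 1, so the host star never rises (polar night) and H₀ = 0.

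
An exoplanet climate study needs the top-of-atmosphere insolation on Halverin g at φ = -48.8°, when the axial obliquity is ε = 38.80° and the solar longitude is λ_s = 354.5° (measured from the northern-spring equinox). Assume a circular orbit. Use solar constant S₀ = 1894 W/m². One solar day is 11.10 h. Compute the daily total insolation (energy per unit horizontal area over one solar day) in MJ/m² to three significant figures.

17.6 MJ/m²

Solar declination: sin δ = sin ε · sin λ_s = sin 38.80° × sin 354.5° = -0.06006, so δ = -3.443°.
cos H₀ = −tan(-48.8°) tan(-3.443°) = -0.0687, H₀ = 1.6396 rad.
Bracket: H₀ sin φ sin δ + cos φ cos δ sin H₀ = 1.6396×-0.75241×-0.06006 + 0.65869×0.99819×0.99764 = 0.074093 + 0.655946 = 0.730039.
Q̄ = (S₀/π) × [bracket] = (1894/π) × 0.730039 = 440.13 W/m².
Daily total = Q̄ × 11.10 h × 3600 s/h = 440.13 × 11.10 × 3600 / 10⁶ = 17.59 MJ/m².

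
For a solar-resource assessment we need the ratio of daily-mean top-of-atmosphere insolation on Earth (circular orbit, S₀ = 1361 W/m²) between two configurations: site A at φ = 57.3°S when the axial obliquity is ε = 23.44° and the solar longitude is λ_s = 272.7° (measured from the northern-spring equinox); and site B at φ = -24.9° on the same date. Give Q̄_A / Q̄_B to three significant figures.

— Configuration A (φ=-57.3°):
Solar declination: sin δ = sin ε · sin λ_s = sin 23.44° × sin 272.7° = -0.39735, so δ = -23.412°.
cos H₀ = −tan(-57.3°) tan(-23.412°) = -0.6745, H₀ = 2.3110 rad.
Bracket: H₀ sin φ sin δ + cos φ cos δ sin H₀ = 2.3110×-0.84151×-0.39735 + 0.54024×0.91767×0.73831 = 0.772738 + 0.366026 = 1.138764.
Q̄ = (S₀/π) × [bracket] = (1361/π) × 1.138764 = 493.34 W/m².
— Configuration B (φ=-24.9°):
cos H₀ = −tan(-24.9°) tan(-23.412°) = -0.2010, H₀ = 1.7732 rad.
Bracket: H₀ sin φ sin δ + cos φ cos δ sin H₀ = 1.7732×-0.42104×-0.39735 + 0.90704×0.91767×0.97959 = 0.296657 + 0.815375 = 1.112032.
Q̄ = (S₀/π) × [bracket] = (1361/π) × 1.112032 = 481.75 W/m².
Ratio Q̄_A / Q̄_B = 493.34 / 481.75 = 1.024.

Q̄_A / Q̄_B ≈ 1.02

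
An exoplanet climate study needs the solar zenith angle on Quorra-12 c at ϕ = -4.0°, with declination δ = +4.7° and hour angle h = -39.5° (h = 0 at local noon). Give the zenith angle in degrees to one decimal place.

cos θ_z = sin ϕ sin δ + cos ϕ cos δ cos h = -0.005716 + 0.767157 = 0.761441.
θ_z = arccos(0.761441) = 40.4°.

θ_z = 40.4°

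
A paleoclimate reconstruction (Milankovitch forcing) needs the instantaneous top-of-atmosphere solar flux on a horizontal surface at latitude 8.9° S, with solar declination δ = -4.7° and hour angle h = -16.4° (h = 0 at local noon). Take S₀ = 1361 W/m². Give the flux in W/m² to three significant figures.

cos θ_z = sin φ sin δ + cos φ cos δ cos h = 0.012677 + 0.944577 = 0.957254.
Flux = S₀ · cos θ_z = 1361 × 0.957254 = 1303 W/m².

1.30e+03 W/m²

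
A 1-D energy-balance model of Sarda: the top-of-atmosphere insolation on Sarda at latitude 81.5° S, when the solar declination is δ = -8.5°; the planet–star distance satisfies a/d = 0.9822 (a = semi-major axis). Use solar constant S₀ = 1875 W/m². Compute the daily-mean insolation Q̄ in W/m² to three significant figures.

cos H₀ = −tan(-81.5°) tan(-8.500°) = -1.0000 ≤ −1 ⇒ polar day, H₀ = π.
Bracket: H₀ sin φ sin δ + cos φ cos δ sin H₀ = 3.1416×-0.98902×-0.14781 + 0.14781×0.98902×0.00000 = 0.459261 + 0.000000 = 0.459261.
Inverse-square distance factor (a/d)² = 0.9822² = 0.964717.
Q̄ = (S₀/π) × 0.964717 × [bracket] = (1875/π) × 0.964717 × 0.459261 = 264.4 W/m².

Q̄ ≈ 264 W/m²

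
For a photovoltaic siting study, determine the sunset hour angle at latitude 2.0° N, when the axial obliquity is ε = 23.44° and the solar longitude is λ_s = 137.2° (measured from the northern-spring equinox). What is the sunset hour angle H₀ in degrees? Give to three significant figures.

H₀ = 90.6°

Solar declination: sin δ = sin ε · sin λ_s = sin 23.44° × sin 137.2° = 0.27027, so δ = +15.681°.
cos H₀ = −tan φ · tan δ = −tan(+2.0°) × tan(+15.681°) = -0.0098, so H₀ = 1.5806 rad = 90.56°.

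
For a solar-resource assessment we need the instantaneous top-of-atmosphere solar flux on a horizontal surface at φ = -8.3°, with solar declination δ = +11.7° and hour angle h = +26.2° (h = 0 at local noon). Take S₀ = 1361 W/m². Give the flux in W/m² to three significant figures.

1.14e+03 W/m²

cos θ_z = sin φ sin δ + cos φ cos δ cos h = -0.029274 + 0.869413 = 0.840139.
Flux = S₀ · cos θ_z = 1361 × 0.840139 = 1143 W/m².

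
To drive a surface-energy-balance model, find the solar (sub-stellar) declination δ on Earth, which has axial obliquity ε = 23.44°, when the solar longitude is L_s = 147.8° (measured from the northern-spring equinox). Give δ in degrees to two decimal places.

sin δ = sin ε · sin L_s = sin 23.44° × sin 147.8° = 0.211972.
δ = arcsin(0.211972) = +12.24°.

δ = +12.24°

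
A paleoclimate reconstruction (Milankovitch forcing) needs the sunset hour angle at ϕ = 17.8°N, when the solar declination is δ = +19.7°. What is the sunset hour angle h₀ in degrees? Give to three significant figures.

cos h₀ = −tan ϕ · tan δ = −tan(+17.8°) × tan(+19.700°) = -0.1150, so h₀ = 1.6860 rad = 96.60°.

h₀ = 96.6°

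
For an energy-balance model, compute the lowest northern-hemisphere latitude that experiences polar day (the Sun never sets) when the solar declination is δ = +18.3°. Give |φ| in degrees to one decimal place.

Polar day requires cos H₀ = −tan φ tan δ ≤ −1, i.e. tan φ tan δ ≥ 1.
The boundary is |tan φ| · |tan δ| = 1, so |φ| = 90° − |δ| = 90° − 18.3° = 71.7° in the northern hemisphere.

|φ| = 71.7°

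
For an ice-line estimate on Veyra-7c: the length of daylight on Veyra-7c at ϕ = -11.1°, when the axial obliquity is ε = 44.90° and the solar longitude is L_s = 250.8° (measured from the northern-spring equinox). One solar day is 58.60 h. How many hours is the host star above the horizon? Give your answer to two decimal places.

Solar declination: sin δ = sin ε · sin L_s = sin 44.90° × sin 250.8° = -0.66661, so δ = -41.806°.
cos h₀ = −tan ϕ · tan δ = −tan(-11.1°) × tan(-41.806°) = -0.1755, so h₀ = 1.7472 rad = 100.10°.
Daylight = 2h₀/(2π) × 58.60 h = (1.7472/π) × 58.60 = 32.59 h.

32.59 h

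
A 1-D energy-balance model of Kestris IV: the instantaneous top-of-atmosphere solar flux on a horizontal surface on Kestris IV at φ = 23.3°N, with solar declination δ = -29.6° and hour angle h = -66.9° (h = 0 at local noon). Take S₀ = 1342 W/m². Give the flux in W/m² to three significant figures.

cos θ_z = sin φ sin δ + cos φ cos δ cos h = -0.195376 + 0.313314 = 0.117938.
Flux = S₀ · cos θ_z = 1342 × 0.117938 = 158.3 W/m².

158 W/m²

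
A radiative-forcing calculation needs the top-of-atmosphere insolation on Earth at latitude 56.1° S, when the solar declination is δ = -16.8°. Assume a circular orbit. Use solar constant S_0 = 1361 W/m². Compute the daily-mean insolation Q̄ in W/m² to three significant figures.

cos h₀ = −tan(-56.1°) tan(-16.800°) = -0.4493, h₀ = 2.0368 rad.
Bracket: h₀ sin ϕ sin δ + cos ϕ cos δ sin h₀ = 2.0368×-0.83001×-0.28903 + 0.55775×0.95732×0.89338 = 0.488624 + 0.477016 = 0.965640.
Q̄ = (S_0/π) × [bracket] = (1361/π) × 0.965640 = 418.3 W/m².

Q̄ ≈ 418 W/m²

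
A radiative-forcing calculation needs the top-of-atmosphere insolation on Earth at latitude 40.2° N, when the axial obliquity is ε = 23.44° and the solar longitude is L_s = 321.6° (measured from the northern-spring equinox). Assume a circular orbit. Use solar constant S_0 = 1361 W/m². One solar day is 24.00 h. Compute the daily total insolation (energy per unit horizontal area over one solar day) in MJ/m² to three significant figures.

19.0 MJ/m²

Solar declination: sin δ = sin ε · sin L_s = sin 23.44° × sin 321.6° = -0.24709, so δ = -14.305°.
cos h₀ = −tan(+40.2°) tan(-14.305°) = 0.2155, h₀ = 1.3536 rad.
Bracket: h₀ sin ϕ sin δ + cos ϕ cos δ sin h₀ = 1.3536×0.64546×-0.24709 + 0.76380×0.96899×0.97651 = -0.215881 + 0.722729 = 0.506848.
Q̄ = (S_0/π) × [bracket] = (1361/π) × 0.506848 = 219.58 W/m².
Daily total = Q̄ × 24.00 h × 3600 s/h = 219.58 × 24.00 × 3600 / 10⁶ = 18.97 MJ/m².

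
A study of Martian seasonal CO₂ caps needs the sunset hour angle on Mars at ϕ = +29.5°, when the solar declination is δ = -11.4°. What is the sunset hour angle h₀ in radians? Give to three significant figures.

cos h₀ = −tan ϕ · tan δ = −tan(+29.5°) × tan(-11.400°) = 0.1141, so h₀ = 1.4565 rad = 83.45°.

h₀ = 1.46 rad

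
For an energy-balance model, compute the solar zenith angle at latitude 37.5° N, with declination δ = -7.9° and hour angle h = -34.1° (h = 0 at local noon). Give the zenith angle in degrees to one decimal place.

cos θ_z = sin φ sin δ + cos φ cos δ cos h = -0.083671 + 0.650710 = 0.567039.
θ_z = arccos(0.567039) = 55.5°.

θ_z = 55.5°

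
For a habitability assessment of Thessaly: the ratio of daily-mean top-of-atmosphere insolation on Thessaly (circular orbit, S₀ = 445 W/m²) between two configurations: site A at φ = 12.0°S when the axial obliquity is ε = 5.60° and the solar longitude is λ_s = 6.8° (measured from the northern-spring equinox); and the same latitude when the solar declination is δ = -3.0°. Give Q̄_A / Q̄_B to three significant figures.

Q̄_A / Q̄_B ≈ 0.980

— Configuration A (φ=-12.0°):
Solar declination: sin δ = sin ε · sin λ_s = sin 5.60° × sin 6.8° = 0.01155, so δ = +0.662°.
cos H₀ = −tan(-12.0°) tan(+0.662°) = 0.0025, H₀ = 1.5683 rad.
Bracket: H₀ sin φ sin δ + cos φ cos δ sin H₀ = 1.5683×-0.20791×0.01155 + 0.97815×0.99993×1.00000 = -0.003766 + 0.978082 = 0.974316.
Q̄ = (S₀/π) × [bracket] = (445/π) × 0.974316 = 138.01 W/m².
— Configuration B (φ=-12.0°):
cos H₀ = −tan(-12.0°) tan(-3.000°) = -0.0111, H₀ = 1.5819 rad.
Bracket: H₀ sin φ sin δ + cos φ cos δ sin H₀ = 1.5819×-0.20791×-0.05234 + 0.97815×0.99863×0.99994 = 0.017214 + 0.976751 = 0.993965.
Q̄ = (S₀/π) × [bracket] = (445/π) × 0.993965 = 140.79 W/m².
Ratio Q̄_A / Q̄_B = 138.01 / 140.79 = 0.9803.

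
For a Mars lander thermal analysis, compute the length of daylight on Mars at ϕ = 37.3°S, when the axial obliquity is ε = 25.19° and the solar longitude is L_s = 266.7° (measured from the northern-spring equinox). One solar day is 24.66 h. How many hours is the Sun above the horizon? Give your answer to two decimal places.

15.20 h

Solar declination: sin δ = sin ε · sin L_s = sin 25.19° × sin 266.7° = -0.42492, so δ = -25.145°.
cos h₀ = −tan ϕ · tan δ = −tan(-37.3°) × tan(-25.145°) = -0.3576, so h₀ = 1.9365 rad = 110.95°.
Daylight = 2h₀/(2π) × 24.66 h = (1.9365/π) × 24.66 = 15.20 h.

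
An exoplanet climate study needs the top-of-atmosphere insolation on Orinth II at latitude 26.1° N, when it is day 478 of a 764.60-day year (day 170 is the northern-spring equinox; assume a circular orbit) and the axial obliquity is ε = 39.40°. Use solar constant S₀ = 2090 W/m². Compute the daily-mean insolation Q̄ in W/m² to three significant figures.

Q̄ ≈ 734 W/m²

Solar longitude: λ_s = 360° × (478 − 170)/764.60 = 145.017°.
sin δ = sin 39.40° × sin 145.017° = 0.36391, so δ = +21.341°.
cos H₀ = −tan(+26.1°) tan(+21.341°) = -0.1914, H₀ = 1.7634 rad.
Bracket: H₀ sin φ sin δ + cos φ cos δ sin H₀ = 1.7634×0.43994×0.36391 + 0.89803×0.93143×0.98151 = 0.282318 + 0.820986 = 1.103304.
Q̄ = (S₀/π) × [bracket] = (2090/π) × 1.103304 = 734.0 W/m².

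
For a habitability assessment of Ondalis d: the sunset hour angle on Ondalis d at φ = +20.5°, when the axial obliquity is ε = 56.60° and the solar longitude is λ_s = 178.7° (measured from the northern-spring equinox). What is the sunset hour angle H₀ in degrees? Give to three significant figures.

H₀ = 90.4°

Solar declination: sin δ = sin ε · sin λ_s = sin 56.60° × sin 178.7° = 0.01894, so δ = +1.085°.
cos H₀ = −tan φ · tan δ = −tan(+20.5°) × tan(+1.085°) = -0.0071, so H₀ = 1.5779 rad = 90.41°.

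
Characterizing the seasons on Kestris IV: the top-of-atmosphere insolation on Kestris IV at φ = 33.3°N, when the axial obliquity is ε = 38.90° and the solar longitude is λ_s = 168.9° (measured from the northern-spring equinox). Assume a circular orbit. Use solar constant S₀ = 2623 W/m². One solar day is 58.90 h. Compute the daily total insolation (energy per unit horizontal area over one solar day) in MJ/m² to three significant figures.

Solar declination: sin δ = sin ε · sin λ_s = sin 38.90° × sin 168.9° = 0.12090, so δ = +6.944°.
cos H₀ = −tan(+33.3°) tan(+6.944°) = -0.0800, H₀ = 1.6509 rad.
Bracket: H₀ sin φ sin δ + cos φ cos δ sin H₀ = 1.6509×0.54902×0.12090 + 0.83581×0.99267×0.99679 = 0.109581 + 0.827020 = 0.936601.
Q̄ = (S₀/π) × [bracket] = (2623/π) × 0.936601 = 781.99 W/m².
Daily total = Q̄ × 58.90 h × 3600 s/h = 781.99 × 58.90 × 3600 / 10⁶ = 165.8 MJ/m².

166 MJ/m²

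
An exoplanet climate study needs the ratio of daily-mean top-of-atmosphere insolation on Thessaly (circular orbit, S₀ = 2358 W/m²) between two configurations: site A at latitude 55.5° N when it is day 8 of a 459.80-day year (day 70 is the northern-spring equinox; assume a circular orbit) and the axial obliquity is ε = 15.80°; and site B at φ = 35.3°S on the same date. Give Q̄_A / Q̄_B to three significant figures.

— Configuration A (φ=+55.5°):
Solar longitude: λ_s = 360° × (8 − 70)/459.80 = -48.543°, i.e. -48.543° + 360° = 311.457°.
sin δ = sin 15.80° × sin 311.457° = -0.20406, so δ = -11.775°.
cos H₀ = −tan(+55.5°) tan(-11.775°) = 0.3033, H₀ = 1.2627 rad.
Bracket: H₀ sin φ sin δ + cos φ cos δ sin H₀ = 1.2627×0.82413×-0.20406 + 0.56641×0.97896×0.95290 = -0.212351 + 0.528376 = 0.316025.
Q̄ = (S₀/π) × [bracket] = (2358/π) × 0.316025 = 237.20 W/m².
— Configuration B (φ=-35.3°):
cos H₀ = −tan(-35.3°) tan(-11.775°) = -0.1476, H₀ = 1.7189 rad.
Bracket: H₀ sin φ sin δ + cos φ cos δ sin H₀ = 1.7189×-0.57786×-0.20406 + 0.81614×0.97896×0.98905 = 0.202689 + 0.790220 = 0.992909.
Q̄ = (S₀/π) × [bracket] = (2358/π) × 0.992909 = 745.25 W/m².
Ratio Q̄_A / Q̄_B = 237.20 / 745.25 = 0.3183.

Q̄_A / Q̄_B ≈ 0.318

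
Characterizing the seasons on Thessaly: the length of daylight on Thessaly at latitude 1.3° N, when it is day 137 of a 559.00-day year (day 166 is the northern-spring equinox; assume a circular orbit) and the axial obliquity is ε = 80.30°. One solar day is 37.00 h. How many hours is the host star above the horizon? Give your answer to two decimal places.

Solar longitude: L_s = 360° × (137 − 166)/559.00 = -18.676°, i.e. -18.676° + 360° = 341.324°.
sin δ = sin 80.30° × sin 341.324° = -0.31564, so δ = -18.400°.
cos h₀ = −tan ϕ · tan δ = −tan(+1.3°) × tan(-18.400°) = 0.0075, so h₀ = 1.5632 rad = 89.57°.
Daylight = 2h₀/(2π) × 37.00 h = (1.5632/π) × 37.00 = 18.41 h.

18.41 h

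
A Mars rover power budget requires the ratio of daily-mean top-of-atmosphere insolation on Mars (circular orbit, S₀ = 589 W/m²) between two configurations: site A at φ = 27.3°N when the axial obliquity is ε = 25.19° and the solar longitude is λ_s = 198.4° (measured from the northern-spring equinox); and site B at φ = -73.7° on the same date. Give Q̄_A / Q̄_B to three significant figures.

Q̄_A / Q̄_B ≈ 1.54

— Configuration A (φ=+27.3°):
Solar declination: sin δ = sin ε · sin λ_s = sin 25.19° × sin 198.4° = -0.13435, so δ = -7.721°.
cos H₀ = −tan(+27.3°) tan(-7.721°) = 0.0700, H₀ = 1.5008 rad.
Bracket: H₀ sin φ sin δ + cos φ cos δ sin H₀ = 1.5008×0.45865×-0.13435 + 0.88862×0.99093×0.99755 = -0.092479 + 0.878403 = 0.785924.
Q̄ = (S₀/π) × [bracket] = (589/π) × 0.785924 = 147.35 W/m².
— Configuration B (φ=-73.7°):
cos H₀ = −tan(-73.7°) tan(-7.721°) = -0.4636, H₀ = 2.0529 rad.
Bracket: H₀ sin φ sin δ + cos φ cos δ sin H₀ = 2.0529×-0.95981×-0.13435 + 0.28067×0.99093×0.88603 = 0.264722 + 0.246426 = 0.511148.
Q̄ = (S₀/π) × [bracket] = (589/π) × 0.511148 = 95.832 W/m².
Ratio Q̄_A / Q̄_B = 147.35 / 95.832 = 1.538.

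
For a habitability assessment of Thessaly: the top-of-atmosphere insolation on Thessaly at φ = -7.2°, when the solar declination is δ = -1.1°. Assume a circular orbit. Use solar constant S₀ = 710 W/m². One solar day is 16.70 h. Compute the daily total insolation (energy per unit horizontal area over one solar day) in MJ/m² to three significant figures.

13.5 MJ/m²

cos H₀ = −tan(-7.2°) tan(-1.100°) = -0.0024, H₀ = 1.5732 rad.
Bracket: H₀ sin φ sin δ + cos φ cos δ sin H₀ = 1.5732×-0.12533×-0.01920 + 0.99211×0.99982×1.00000 = 0.003786 + 0.991931 = 0.995717.
Q̄ = (S₀/π) × [bracket] = (710/π) × 0.995717 = 225.03 W/m².
Daily total = Q̄ × 16.70 h × 3600 s/h = 225.03 × 16.70 × 3600 / 10⁶ = 13.53 MJ/m².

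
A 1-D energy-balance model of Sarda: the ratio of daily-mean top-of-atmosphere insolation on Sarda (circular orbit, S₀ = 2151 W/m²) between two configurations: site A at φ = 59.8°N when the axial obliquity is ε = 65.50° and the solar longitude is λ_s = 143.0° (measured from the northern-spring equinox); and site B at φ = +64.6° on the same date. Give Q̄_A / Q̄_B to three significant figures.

Q̄_A / Q̄_B ≈ 0.957

— Configuration A (φ=+59.8°):
Solar declination: sin δ = sin ε · sin λ_s = sin 65.50° × sin 143.0° = 0.54763, so δ = +33.204°.
cos H₀ = −tan(+59.8°) tan(+33.204°) = -1.1245 ≤ −1 ⇒ polar day, H₀ = π.
Bracket: H₀ sin φ sin δ + cos φ cos δ sin H₀ = 3.1416×0.86427×0.54763 + 0.50302×0.83672×0.00000 = 1.486920 + 0.000000 = 1.486920.
Q̄ = (S₀/π) × [bracket] = (2151/π) × 1.486920 = 1018.1 W/m².
— Configuration B (φ=+64.6°):
cos H₀ = −tan(+64.6°) tan(+33.204°) = -1.3784 ≤ −1 ⇒ polar day, H₀ = π.
Bracket: H₀ sin φ sin δ + cos φ cos δ sin H₀ = 3.1416×0.90334×0.54763 + 0.42894×0.83672×0.00000 = 1.554137 + 0.000000 = 1.554137.
Q̄ = (S₀/π) × [bracket] = (2151/π) × 1.554137 = 1064.1 W/m².
Ratio Q̄_A / Q̄_B = 1018.1 / 1064.1 = 0.9568.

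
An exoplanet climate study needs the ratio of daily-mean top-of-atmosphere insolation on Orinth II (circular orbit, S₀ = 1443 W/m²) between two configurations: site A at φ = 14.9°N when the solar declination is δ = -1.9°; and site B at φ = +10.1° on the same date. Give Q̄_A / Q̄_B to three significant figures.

— Configuration A (φ=+14.9°):
cos H₀ = −tan(+14.9°) tan(-1.900°) = 0.0088, H₀ = 1.5620 rad.
Bracket: H₀ sin φ sin δ + cos φ cos δ sin H₀ = 1.5620×0.25713×-0.03316 + 0.96638×0.99945×0.99996 = -0.013318 + 0.965810 = 0.952492.
Q̄ = (S₀/π) × [bracket] = (1443/π) × 0.952492 = 437.50 W/m².
— Configuration B (φ=+10.1°):
cos H₀ = −tan(+10.1°) tan(-1.900°) = 0.0059, H₀ = 1.5649 rad.
Bracket: H₀ sin φ sin δ + cos φ cos δ sin H₀ = 1.5649×0.17537×-0.03316 + 0.98450×0.99945×0.99998 = -0.009100 + 0.983939 = 0.974839.
Q̄ = (S₀/π) × [bracket] = (1443/π) × 0.974839 = 447.76 W/m².
Ratio Q̄_A / Q̄_B = 437.50 / 447.76 = 0.9771.

Q̄_A / Q̄_B ≈ 0.977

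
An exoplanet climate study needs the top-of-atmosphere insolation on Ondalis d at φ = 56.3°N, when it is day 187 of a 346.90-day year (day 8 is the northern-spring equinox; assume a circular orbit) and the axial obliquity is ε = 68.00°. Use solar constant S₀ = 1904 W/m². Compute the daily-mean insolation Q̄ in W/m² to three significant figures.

Q̄ ≈ 264 W/m²

Solar longitude: λ_s = 360° × (187 − 8)/346.90 = 185.760°.
sin δ = sin 68.00° × sin 185.760° = -0.09305, so δ = -5.339°.
cos H₀ = −tan(+56.3°) tan(-5.339°) = 0.1401, H₀ = 1.4302 rad.
Bracket: H₀ sin φ sin δ + cos φ cos δ sin H₀ = 1.4302×0.83195×-0.09305 + 0.55484×0.99566×0.99013 = -0.110716 + 0.546979 = 0.436263.
Q̄ = (S₀/π) × [bracket] = (1904/π) × 0.436263 = 264.4 W/m².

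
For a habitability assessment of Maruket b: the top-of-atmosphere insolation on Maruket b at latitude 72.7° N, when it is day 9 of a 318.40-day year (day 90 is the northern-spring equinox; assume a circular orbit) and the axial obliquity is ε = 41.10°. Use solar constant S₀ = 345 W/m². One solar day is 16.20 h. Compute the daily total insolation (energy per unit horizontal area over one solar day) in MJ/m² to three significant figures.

0.00 MJ/m²

Solar longitude: λ_s = 360° × (9 − 90)/318.40 = -91.583°, i.e. -91.583° + 360° = 268.417°.
sin δ = sin 41.10° × sin 268.417° = -0.65712, so δ = -41.081°.
cos H₀ = −tan(+72.7°) tan(-41.081°) = 2.7989 ≥ 1 ⇒ polar night, H₀ = 0 and Q̄ = 0.
Daily total = Q̄ × 16.20 h × 3600 s/h = 0.00 MJ/m².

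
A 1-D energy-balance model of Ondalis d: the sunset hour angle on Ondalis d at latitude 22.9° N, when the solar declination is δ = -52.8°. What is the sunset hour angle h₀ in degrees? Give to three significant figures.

h₀ = 56.2°

cos h₀ = −tan ϕ · tan δ = −tan(+22.9°) × tan(-52.800°) = 0.5565, so h₀ = 0.9806 rad = 56.18°.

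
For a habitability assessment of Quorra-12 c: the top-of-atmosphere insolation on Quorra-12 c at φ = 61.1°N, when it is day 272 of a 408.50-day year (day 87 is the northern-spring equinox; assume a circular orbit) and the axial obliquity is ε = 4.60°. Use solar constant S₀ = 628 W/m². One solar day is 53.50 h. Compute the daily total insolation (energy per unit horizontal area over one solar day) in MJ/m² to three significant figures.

19.9 MJ/m²

Solar longitude: λ_s = 360° × (272 − 87)/408.50 = 163.035°.
sin δ = sin 4.60° × sin 163.035° = 0.02340, so δ = +1.341°.
cos H₀ = −tan(+61.1°) tan(+1.341°) = -0.0424, H₀ = 1.6132 rad.
Bracket: H₀ sin φ sin δ + cos φ cos δ sin H₀ = 1.6132×0.87546×0.02340 + 0.48328×0.99973×0.99910 = 0.033048 + 0.482715 = 0.515763.
Q̄ = (S₀/π) × [bracket] = (628/π) × 0.515763 = 103.10 W/m².
Daily total = Q̄ × 53.50 h × 3600 s/h = 103.10 × 53.50 × 3600 / 10⁶ = 19.86 MJ/m².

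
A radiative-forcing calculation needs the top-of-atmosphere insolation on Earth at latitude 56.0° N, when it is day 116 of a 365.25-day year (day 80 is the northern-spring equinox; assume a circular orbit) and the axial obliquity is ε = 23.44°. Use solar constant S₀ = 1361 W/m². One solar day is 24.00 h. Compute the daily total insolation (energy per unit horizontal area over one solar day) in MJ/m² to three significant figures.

Solar longitude: λ_s = 360° × (116 − 80)/365.25 = 35.483°.
sin δ = sin 23.44° × sin 35.483° = 0.23090, so δ = +13.350°.
cos H₀ = −tan(+56.0°) tan(+13.350°) = -0.3518, H₀ = 1.9303 rad.
Bracket: H₀ sin φ sin δ + cos φ cos δ sin H₀ = 1.9303×0.82904×0.23090 + 0.55919×0.97298×0.93606 = 0.369508 + 0.509292 = 0.878800.
Q̄ = (S₀/π) × [bracket] = (1361/π) × 0.878800 = 380.71 W/m².
Daily total = Q̄ × 24.00 h × 3600 s/h = 380.71 × 24.00 × 3600 / 10⁶ = 32.89 MJ/m².

32.9 MJ/m²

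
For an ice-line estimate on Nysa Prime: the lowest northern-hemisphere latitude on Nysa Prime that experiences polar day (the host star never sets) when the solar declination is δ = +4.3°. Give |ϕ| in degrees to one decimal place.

Polar day requires cos h₀ = −tan ϕ tan δ ≤ −1, i.e. tan ϕ tan δ ≥ 1.
The boundary is |tan ϕ| · |tan δ| = 1, so |ϕ| = 90° − |δ| = 90° − 4.3° = 85.7° in the northern hemisphere.

|ϕ| = 85.7°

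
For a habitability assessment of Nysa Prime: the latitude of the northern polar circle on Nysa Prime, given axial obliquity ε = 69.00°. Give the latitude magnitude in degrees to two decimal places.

The polar circle is the lowest latitude that experiences at least one full rotation of continuous daylight at the northern-summer solstice; it lies at |φ| = 90° − ε = 90° − 69.00° = 21.00°.

21.00°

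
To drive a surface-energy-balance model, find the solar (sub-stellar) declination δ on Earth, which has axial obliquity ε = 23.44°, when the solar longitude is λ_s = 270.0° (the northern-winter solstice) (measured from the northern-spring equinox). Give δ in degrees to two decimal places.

δ = -23.44°

sin δ = sin ε · sin λ_s = sin 23.44° × sin 270.0° = -0.397789.
δ = arcsin(-0.397789) = -23.44°.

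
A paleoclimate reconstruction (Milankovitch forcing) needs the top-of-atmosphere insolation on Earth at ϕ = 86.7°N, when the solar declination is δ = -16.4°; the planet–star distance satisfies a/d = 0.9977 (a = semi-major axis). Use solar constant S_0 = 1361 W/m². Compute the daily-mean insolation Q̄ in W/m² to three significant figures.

cos h₀ = −tan(+86.7°) tan(-16.400°) = 5.1044 ≥ 1 ⇒ polar night, h₀ = 0 and Q̄ = 0.
Inverse-square distance factor (a/d)² = 0.9977² = 0.995405.

Q̄ ≈ 0.00 W/m²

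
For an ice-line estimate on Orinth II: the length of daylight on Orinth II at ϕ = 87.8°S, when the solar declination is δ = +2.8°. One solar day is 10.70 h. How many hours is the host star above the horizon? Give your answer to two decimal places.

cos h₀ = −tan ϕ · tan δ = 1.2731 ≥ 1, so the host star never rises (polar night) and h₀ = 0.
Daylight = 2h₀/(2π) × 10.70 h = (0.0000/π) × 10.70 = 0.00 h.

0.00 h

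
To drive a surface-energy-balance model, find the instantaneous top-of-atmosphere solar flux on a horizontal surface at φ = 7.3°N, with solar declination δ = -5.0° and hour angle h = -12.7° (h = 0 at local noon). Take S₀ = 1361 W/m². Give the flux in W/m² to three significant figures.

1.30e+03 W/m²

cos θ_z = sin φ sin δ + cos φ cos δ cos h = -0.011074 + 0.963945 = 0.952871.
Flux = S₀ · cos θ_z = 1361 × 0.952871 = 1297 W/m².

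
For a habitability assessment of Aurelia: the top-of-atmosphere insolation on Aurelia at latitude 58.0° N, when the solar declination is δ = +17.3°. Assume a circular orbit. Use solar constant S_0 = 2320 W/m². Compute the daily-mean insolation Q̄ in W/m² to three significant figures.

cos h₀ = −tan(+58.0°) tan(+17.300°) = -0.4984, h₀ = 2.0926 rad.
Bracket: h₀ sin ϕ sin δ + cos ϕ cos δ sin h₀ = 2.0926×0.84805×0.29737 + 0.52992×0.95476×0.86692 = 0.527722 + 0.438615 = 0.966337.
Q̄ = (S_0/π) × [bracket] = (2320/π) × 0.966337 = 713.6 W/m².

Q̄ ≈ 714 W/m²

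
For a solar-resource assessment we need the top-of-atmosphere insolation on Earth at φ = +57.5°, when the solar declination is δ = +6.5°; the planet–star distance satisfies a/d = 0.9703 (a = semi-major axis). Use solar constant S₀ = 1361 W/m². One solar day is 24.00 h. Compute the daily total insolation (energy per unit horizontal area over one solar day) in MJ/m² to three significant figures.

cos H₀ = −tan(+57.5°) tan(+6.500°) = -0.1788, H₀ = 1.7506 rad.
Bracket: H₀ sin φ sin δ + cos φ cos δ sin H₀ = 1.7506×0.84339×0.11320 + 0.53730×0.99357×0.98388 = 0.167133 + 0.525240 = 0.692373.
Inverse-square distance factor (a/d)² = 0.9703² = 0.941482.
Q̄ = (S₀/π) × 0.941482 × [bracket] = (1361/π) × 0.941482 × 0.692373 = 282.40 W/m².
Daily total = Q̄ × 24.00 h × 3600 s/h = 282.40 × 24.00 × 3600 / 10⁶ = 24.40 MJ/m².

24.4 MJ/m²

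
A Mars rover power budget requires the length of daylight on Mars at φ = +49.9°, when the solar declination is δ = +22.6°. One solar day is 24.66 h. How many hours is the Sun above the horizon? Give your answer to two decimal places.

16.39 h

cos H₀ = −tan φ · tan δ = −tan(+49.9°) × tan(+22.600°) = -0.4943, so H₀ = 2.0879 rad = 119.63°.
Daylight = 2H₀/(2π) × 24.66 h = (2.0879/π) × 24.66 = 16.39 h.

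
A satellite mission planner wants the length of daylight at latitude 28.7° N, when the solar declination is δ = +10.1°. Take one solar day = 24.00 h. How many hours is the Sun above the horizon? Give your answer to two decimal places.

12.75 h

cos H₀ = −tan φ · tan δ = −tan(+28.7°) × tan(+10.100°) = -0.0975, so H₀ = 1.6685 rad = 95.60°.
Daylight = 2H₀/(2π) × 24.00 h = (1.6685/π) × 24.00 = 12.75 h.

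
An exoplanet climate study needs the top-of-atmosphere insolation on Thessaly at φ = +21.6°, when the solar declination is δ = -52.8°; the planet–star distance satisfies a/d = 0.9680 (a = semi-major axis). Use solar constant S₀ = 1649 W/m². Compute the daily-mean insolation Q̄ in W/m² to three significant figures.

cos H₀ = −tan(+21.6°) tan(-52.800°) = 0.5216, H₀ = 1.0221 rad.
Bracket: H₀ sin φ sin δ + cos φ cos δ sin H₀ = 1.0221×0.36812×-0.79653 + 0.92978×0.60460×0.85318 = -0.299699 + 0.479611 = 0.179912.
Inverse-square distance factor (a/d)² = 0.9680² = 0.937024.
Q̄ = (S₀/π) × 0.937024 × [bracket] = (1649/π) × 0.937024 × 0.179912 = 88.49 W/m².

Q̄ ≈ 88.5 W/m²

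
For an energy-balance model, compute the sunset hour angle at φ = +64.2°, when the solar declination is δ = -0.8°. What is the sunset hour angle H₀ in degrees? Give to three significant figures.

H₀ = 88.3°

cos H₀ = −tan φ · tan δ = −tan(+64.2°) × tan(-0.800°) = 0.0289, so H₀ = 1.5419 rad = 88.34°.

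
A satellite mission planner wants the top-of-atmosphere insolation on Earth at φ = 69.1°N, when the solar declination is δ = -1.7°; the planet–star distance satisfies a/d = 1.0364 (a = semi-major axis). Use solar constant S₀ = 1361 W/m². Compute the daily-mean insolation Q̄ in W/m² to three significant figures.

cos H₀ = −tan(+69.1°) tan(-1.700°) = 0.0777, H₀ = 1.4930 rad.
Bracket: H₀ sin φ sin δ + cos φ cos δ sin H₀ = 1.4930×0.93420×-0.02967 + 0.35674×0.99956×0.99698 = -0.041383 + 0.355506 = 0.314123.
Inverse-square distance factor (a/d)² = 1.0364² = 1.074125.
Q̄ = (S₀/π) × 1.074125 × [bracket] = (1361/π) × 1.074125 × 0.314123 = 146.2 W/m².

Q̄ ≈ 146 W/m²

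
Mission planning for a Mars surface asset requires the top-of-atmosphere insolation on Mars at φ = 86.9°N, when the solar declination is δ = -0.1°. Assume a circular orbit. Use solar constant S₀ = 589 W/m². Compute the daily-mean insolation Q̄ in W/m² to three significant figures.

cos H₀ = −tan(+86.9°) tan(-0.100°) = 0.0322, H₀ = 1.5386 rad.
Bracket: H₀ sin φ sin δ + cos φ cos δ sin H₀ = 1.5386×0.99854×-0.00175 + 0.05408×1.00000×0.99948 = -0.002689 + 0.054052 = 0.051363.
Q̄ = (S₀/π) × [bracket] = (589/π) × 0.051363 = 9.630 W/m².

Q̄ ≈ 9.63 W/m²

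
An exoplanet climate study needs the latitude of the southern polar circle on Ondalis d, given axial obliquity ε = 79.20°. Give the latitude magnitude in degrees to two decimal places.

10.80°

The polar circle is the lowest latitude that experiences at least one full rotation of continuous darkness at the northern-summer solstice; it lies at |φ| = 90° − ε = 90° − 79.20° = 10.80°.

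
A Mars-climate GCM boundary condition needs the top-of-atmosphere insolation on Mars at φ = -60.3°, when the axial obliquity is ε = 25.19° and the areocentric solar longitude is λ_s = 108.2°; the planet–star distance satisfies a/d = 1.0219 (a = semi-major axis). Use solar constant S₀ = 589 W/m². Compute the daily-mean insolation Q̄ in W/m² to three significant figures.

sin δ = sin 25.19° × sin 108.2° = 0.40433, so δ = +23.849°.
cos H₀ = −tan(-60.3°) tan(+23.849°) = 0.7750, H₀ = 0.6840 rad.
Bracket: H₀ sin φ sin δ + cos φ cos δ sin H₀ = 0.6840×-0.86863×0.40433 + 0.49546×0.91461×0.63191 = -0.240230 + 0.286352 = 0.046122.
Inverse-square distance factor (a/d)² = 1.0219² = 1.044280.
Q̄ = (S₀/π) × 1.044280 × [bracket] = (589/π) × 1.044280 × 0.046122 = 9.030 W/m².

Q̄ ≈ 9.03 W/m²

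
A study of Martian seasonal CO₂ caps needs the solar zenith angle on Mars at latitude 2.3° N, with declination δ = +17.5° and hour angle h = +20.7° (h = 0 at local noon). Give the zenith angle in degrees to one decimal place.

cos θ_z = sin ϕ sin δ + cos ϕ cos δ cos h = 0.012068 + 0.891430 = 0.903498.
θ_z = arccos(0.903498) = 25.4°.

θ_z = 25.4°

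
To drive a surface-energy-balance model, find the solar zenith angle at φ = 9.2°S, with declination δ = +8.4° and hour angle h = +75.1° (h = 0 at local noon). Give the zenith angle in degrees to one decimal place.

cos θ_z = sin φ sin δ + cos φ cos δ cos h = -0.023356 + 0.251102 = 0.227746.
θ_z = arccos(0.227746) = 76.8°.

θ_z = 76.8°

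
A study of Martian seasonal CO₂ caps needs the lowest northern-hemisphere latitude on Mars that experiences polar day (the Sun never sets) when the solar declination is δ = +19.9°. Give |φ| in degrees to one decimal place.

|φ| = 70.1°

Polar day requires cos H₀ = −tan φ tan δ ≤ −1, i.e. tan φ tan δ ≥ 1.
The boundary is |tan φ| · |tan δ| = 1, so |φ| = 90° − |δ| = 90° − 19.9° = 70.1° in the northern hemisphere.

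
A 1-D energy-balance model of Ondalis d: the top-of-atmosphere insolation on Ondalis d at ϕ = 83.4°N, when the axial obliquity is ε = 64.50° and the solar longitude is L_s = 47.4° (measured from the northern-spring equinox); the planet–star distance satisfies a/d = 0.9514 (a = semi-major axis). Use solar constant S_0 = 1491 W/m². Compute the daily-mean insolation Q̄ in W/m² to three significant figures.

Q̄ ≈ 891 W/m²

Solar declination: sin δ = sin ε · sin L_s = sin 64.50° × sin 47.4° = 0.66439, so δ = +41.636°.
cos h₀ = −tan(+83.4°) tan(+41.636°) = -7.6830 ≤ −1 ⇒ polar day, h₀ = π.
Bracket: h₀ sin ϕ sin δ + cos ϕ cos δ sin h₀ = 3.1416×0.99337×0.66439 + 0.11494×0.74739×0.00000 = 2.073409 + 0.000000 = 2.073409.
Inverse-square distance factor (a/d)² = 0.9514² = 0.905162.
Q̄ = (S_0/π) × 0.905162 × [bracket] = (1491/π) × 0.905162 × 2.073409 = 890.7 W/m².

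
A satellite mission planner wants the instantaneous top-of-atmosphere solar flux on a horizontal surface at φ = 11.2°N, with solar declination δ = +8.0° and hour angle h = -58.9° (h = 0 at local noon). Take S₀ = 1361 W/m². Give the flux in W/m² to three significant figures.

cos θ_z = sin φ sin δ + cos φ cos δ cos h = 0.027032 + 0.501765 = 0.528797.
Flux = S₀ · cos θ_z = 1361 × 0.528797 = 719.7 W/m².

720 W/m²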